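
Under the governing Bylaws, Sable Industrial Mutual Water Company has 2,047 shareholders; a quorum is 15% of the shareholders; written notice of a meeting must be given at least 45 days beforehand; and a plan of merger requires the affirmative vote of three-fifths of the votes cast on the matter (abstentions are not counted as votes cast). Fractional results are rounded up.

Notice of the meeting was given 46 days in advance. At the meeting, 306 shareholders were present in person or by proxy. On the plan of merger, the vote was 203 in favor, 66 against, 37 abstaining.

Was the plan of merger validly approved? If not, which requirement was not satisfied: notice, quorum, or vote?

Invalid — quorum requirement not satisfied.

Notice: 46 days given; 45 required. Satisfied.
Quorum: 15% of 2,047 = 307.05, rounded up to 308; 306 present. Not satisfied.
Vote: requires three-fifths of the votes cast (306 − 37 abstaining = 269); 3/5 of 269 = 161.40, rounded up to 162, so 162 needed; 203 in favor. Satisfied.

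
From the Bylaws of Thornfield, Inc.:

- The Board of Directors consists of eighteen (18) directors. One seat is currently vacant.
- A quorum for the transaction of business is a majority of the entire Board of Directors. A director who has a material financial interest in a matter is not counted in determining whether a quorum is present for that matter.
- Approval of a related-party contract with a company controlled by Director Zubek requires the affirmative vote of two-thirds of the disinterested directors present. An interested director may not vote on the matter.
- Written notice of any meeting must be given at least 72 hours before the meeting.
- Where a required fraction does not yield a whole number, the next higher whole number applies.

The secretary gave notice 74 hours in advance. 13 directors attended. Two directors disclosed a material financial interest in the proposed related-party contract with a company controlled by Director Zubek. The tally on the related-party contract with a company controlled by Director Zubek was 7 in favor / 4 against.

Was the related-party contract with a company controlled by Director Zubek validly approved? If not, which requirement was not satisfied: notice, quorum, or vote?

Invalid — vote requirement not satisfied.

Notice: 74 hours given; 72 required (74 ≥ 72). Satisfied.
Quorum: 13 present, but the 2 interested directors do not count, leaving 11. Quorum is 10. Satisfied.
Vote: the related-party contract with a company controlled by Director Zubek requires two-thirds of the disinterested directors present (13 − 2 = 11). 2/3 of 11 = 7.33, rounded up to 8, so 8 affirmative votes are needed; 7 voted in favor. Not satisfied.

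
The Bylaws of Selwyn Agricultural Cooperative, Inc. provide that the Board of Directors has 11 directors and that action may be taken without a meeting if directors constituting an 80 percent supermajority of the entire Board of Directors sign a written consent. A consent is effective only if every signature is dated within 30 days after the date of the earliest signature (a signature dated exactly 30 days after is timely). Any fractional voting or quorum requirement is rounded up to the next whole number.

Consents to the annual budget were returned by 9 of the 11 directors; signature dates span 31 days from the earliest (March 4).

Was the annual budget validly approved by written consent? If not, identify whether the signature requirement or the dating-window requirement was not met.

Not effective — dating-window requirement not satisfied.

Signatures required: an 80 percent supermajority of 11 — 4/5 of 11 = 8.80, rounded up to 9, so 9 needed; 9 signed. Sufficient.
Dating window: the latest signature is 31 days after the earliest; the limit is 30 days. Outside the window.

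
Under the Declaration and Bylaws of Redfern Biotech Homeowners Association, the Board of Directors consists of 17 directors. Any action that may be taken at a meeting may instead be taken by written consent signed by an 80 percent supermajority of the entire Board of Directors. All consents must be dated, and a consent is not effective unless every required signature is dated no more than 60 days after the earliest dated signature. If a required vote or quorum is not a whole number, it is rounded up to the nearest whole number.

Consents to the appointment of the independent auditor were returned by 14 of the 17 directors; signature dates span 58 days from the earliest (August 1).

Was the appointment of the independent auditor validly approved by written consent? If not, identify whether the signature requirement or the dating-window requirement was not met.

Signatures required: an 80 percent supermajority of 17 — 4/5 of 17 = 13.60, rounded up to 14, so 14 needed; 14 signed. Sufficient.
Dating window: the latest signature is 58 days after the earliest; the limit is 60 days. Within the window.

Effective — both the signature and dating-window requirements are satisfied.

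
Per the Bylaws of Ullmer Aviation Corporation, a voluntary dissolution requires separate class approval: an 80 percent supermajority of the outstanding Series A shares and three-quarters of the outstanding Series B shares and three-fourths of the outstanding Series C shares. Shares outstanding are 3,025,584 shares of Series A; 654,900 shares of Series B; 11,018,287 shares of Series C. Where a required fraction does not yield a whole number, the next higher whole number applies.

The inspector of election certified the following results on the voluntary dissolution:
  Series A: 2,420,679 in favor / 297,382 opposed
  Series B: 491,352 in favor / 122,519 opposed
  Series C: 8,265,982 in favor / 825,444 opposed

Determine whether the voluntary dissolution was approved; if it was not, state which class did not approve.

Approved — every class gave the required vote.

Series A: 4/5 of 3025584 = 2420467.20, rounded up to 2420468; 2,420,468 required, 2,420,679 in favor — approved.
Series B: 3/4 of 654900 = 491175; 491,175 required, 491,352 in favor — approved.
Series C: 3/4 of 11018287 = 8263715.25, rounded up to 8263716; 8,263,716 required, 8,265,982 in favor — approved.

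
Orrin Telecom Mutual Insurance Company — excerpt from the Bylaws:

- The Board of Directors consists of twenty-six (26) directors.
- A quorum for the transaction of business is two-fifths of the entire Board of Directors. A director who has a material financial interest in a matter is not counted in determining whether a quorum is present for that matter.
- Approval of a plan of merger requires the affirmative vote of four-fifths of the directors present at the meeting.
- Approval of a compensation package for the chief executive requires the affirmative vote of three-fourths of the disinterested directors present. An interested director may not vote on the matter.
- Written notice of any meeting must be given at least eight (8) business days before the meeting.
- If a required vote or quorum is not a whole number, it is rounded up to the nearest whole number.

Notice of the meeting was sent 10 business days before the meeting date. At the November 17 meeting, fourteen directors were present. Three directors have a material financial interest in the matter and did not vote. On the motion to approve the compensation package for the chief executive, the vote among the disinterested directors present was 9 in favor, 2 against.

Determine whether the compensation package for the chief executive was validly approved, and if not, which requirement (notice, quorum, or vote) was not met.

Valid — all requirements satisfied.

Notice: 10 business days given; 8 required (10 ≥ 8). Satisfied.
Quorum: 14 present, but the 3 interested directors do not count, leaving 11. Quorum is 11. Satisfied.
Vote: the compensation package for the chief executive requires three-fourths of the disinterested directors present (14 − 3 = 11). 3/4 of 11 = 8.25, rounded up to 9, so 9 affirmative votes are needed; 9 voted in favor. Satisfied.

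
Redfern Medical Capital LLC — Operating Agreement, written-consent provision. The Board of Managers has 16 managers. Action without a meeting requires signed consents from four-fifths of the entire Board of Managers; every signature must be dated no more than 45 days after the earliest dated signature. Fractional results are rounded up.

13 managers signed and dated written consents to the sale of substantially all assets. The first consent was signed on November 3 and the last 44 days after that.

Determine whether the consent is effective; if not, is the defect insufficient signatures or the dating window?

Effective — both the signature and dating-window requirements are satisfied.

Signatures required: four-fifths of 16 — 4/5 of 16 = 12.80, rounded up to 13, so 13 needed; 13 signed. Sufficient.
Dating window: the latest signature is 44 days after the earliest; the limit is 45 days. Within the window.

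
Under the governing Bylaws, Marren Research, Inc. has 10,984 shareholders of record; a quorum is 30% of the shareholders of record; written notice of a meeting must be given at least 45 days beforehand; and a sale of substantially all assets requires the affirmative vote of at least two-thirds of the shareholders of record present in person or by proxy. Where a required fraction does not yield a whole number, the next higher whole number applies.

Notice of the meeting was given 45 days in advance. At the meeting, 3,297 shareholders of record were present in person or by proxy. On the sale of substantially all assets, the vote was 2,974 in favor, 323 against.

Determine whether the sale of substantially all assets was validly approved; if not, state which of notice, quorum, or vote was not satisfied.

Notice: 45 days given; 45 required. Satisfied.
Quorum: 30% of 10,984 = 3,295.20, rounded up to 3,296; 3,297 present. Satisfied.
Vote: requires two-thirds of those present (3,297); 2/3 of 3297 = 2198, so 2,198 needed; 2,974 in favor. Satisfied.

Valid — all requirements satisfied.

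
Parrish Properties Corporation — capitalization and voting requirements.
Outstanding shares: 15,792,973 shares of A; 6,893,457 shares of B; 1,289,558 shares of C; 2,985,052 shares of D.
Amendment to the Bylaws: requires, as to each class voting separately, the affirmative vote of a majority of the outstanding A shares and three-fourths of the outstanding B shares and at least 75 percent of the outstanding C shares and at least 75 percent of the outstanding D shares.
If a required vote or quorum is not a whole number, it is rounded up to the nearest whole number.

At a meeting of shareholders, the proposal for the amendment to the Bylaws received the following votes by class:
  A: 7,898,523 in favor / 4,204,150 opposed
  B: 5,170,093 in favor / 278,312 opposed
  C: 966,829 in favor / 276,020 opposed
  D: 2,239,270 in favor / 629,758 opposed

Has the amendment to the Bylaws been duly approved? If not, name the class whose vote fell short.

Not approved — the C shares did not give the required vote.

A: a majority of 15792973 is 7896487; 7,896,487 required, 7,898,523 in favor — approved.
B: 3/4 of 6893457 = 5170092.75, rounded up to 5170093; 5,170,093 required, 5,170,093 in favor — approved.
C: 3/4 of 1289558 = 967168.50, rounded up to 967169; 967,169 required, 966,829 in favor — not approved.
D: 3/4 of 2985052 = 2238789; 2,238,789 required, 2,239,270 in favor — approved.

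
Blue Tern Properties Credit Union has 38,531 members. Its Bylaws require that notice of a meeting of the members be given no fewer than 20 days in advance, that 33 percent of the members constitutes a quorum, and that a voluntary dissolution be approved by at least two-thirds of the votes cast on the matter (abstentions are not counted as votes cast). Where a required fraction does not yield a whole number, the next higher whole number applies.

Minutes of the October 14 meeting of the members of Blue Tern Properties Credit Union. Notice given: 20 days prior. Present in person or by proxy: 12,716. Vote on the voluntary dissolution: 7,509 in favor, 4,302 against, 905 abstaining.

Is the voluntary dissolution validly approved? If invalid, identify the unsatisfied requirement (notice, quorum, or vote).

Invalid — vote requirement not satisfied.

Notice: 20 days given; 20 required. Satisfied.
Quorum: 33% of 38,531 = 12,715.23, rounded up to 12,716; 12,716 present. Satisfied.
Vote: requires two-thirds of the votes cast (12,716 − 905 abstaining = 11,811); 2/3 of 11811 = 7874, so 7,874 needed; 7,509 in favor. Not satisfied.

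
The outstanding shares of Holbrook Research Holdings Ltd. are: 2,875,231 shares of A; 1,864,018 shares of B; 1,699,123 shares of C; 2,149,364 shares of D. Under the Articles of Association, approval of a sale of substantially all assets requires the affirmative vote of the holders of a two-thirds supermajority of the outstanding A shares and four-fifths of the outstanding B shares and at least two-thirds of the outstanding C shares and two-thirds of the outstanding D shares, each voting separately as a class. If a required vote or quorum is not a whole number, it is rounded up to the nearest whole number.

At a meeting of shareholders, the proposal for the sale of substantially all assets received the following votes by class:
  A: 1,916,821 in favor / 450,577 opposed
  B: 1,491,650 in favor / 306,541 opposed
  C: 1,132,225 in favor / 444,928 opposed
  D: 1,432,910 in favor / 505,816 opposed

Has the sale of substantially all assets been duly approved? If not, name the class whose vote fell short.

Not approved — the C shares did not give the required vote.

A: 2/3 of 2875231 = 1916820.67, rounded up to 1916821; 1,916,821 required, 1,916,821 in favor — approved.
B: 4/5 of 1864018 = 1491214.40, rounded up to 1491215; 1,491,215 required, 1,491,650 in favor — approved.
C: 2/3 of 1699123 = 1132748.67, rounded up to 1132749; 1,132,749 required, 1,132,225 in favor — not approved.
D: 2/3 of 2149364 = 1432909.33, rounded up to 1432910; 1,432,910 required, 1,432,910 in favor — approved.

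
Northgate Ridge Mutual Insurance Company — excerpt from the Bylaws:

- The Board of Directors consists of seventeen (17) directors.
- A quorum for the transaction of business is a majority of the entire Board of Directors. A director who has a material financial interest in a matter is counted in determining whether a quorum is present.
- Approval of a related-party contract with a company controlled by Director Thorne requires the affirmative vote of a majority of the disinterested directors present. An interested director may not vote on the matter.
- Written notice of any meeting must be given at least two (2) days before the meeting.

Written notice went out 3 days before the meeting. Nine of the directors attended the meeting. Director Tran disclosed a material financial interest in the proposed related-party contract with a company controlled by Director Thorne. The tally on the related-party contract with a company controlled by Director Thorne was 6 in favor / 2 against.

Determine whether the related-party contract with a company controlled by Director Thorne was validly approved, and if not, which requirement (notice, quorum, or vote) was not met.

Notice: 3 days given; 2 required (3 ≥ 2). Satisfied.
Quorum: 9 present (interested directors count toward quorum); quorum is 9. Satisfied.
Vote: the related-party contract with a company controlled by Director Thorne requires a majority of the disinterested directors present (9 − 1 = 8). A majority of 8 is 5, so 5 affirmative votes are needed; 6 voted in favor. Satisfied.

Valid — all requirements satisfied.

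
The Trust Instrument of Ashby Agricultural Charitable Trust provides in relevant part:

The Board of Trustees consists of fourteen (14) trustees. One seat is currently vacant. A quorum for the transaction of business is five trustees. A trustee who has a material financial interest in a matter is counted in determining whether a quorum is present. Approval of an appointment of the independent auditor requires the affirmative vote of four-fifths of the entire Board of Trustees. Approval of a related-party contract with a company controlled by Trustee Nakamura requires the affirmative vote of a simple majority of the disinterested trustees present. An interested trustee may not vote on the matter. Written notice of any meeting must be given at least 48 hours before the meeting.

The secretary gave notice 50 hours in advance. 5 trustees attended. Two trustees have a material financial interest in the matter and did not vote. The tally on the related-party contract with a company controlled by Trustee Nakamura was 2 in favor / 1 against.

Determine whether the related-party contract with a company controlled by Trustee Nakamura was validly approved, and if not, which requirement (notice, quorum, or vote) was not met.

Valid — all requirements satisfied.

Notice: 50 hours given; 48 required (50 ≥ 48). Satisfied.
Quorum: 5 present (interested trustees count toward quorum); quorum is 5. Satisfied.
Vote: the related-party contract with a company controlled by Trustee Nakamura requires a majority of the disinterested trustees present (5 − 2 = 3). A majority of 3 is 2, so 2 affirmative votes are needed; 2 voted in favor. Satisfied.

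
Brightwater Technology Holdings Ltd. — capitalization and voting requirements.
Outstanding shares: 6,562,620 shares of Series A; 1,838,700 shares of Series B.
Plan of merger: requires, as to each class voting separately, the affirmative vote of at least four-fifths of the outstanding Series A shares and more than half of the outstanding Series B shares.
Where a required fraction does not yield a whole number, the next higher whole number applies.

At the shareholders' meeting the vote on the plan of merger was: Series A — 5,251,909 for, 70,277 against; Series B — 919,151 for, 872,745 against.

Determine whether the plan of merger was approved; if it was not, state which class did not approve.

Not approved — the Series B shares did not give the required vote.

Series A: 4/5 of 6562620 = 5250096; 5,250,096 required, 5,251,909 in favor — approved.
Series B: a majority of 1838700 is 919351; 919,351 required, 919,151 in favor — not approved.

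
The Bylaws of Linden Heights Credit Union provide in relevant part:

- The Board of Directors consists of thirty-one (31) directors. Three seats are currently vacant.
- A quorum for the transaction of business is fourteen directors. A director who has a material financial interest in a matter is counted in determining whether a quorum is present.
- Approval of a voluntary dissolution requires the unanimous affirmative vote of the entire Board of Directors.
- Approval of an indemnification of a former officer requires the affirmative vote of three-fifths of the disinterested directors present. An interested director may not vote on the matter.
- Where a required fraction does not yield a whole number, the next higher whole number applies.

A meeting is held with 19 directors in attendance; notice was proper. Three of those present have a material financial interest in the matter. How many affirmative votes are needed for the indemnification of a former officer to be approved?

10

The indemnification of a former officer requires three-fifths of the disinterested directors present (19 − 3 = 16).
3/5 of 16 = 9.60, rounded up to 10.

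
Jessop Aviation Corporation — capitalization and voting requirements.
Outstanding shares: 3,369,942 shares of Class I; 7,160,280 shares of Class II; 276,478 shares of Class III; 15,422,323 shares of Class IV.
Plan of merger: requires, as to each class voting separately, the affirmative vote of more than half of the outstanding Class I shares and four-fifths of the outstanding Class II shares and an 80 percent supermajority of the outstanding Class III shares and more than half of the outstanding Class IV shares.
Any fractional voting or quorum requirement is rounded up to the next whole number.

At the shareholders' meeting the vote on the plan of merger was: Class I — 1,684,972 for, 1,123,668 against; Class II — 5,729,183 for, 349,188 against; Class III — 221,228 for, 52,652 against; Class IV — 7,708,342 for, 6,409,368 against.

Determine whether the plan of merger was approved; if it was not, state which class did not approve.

Class I: a majority of 3369942 is 1684972; 1,684,972 required, 1,684,972 in favor — approved.
Class II: 4/5 of 7160280 = 5728224; 5,728,224 required, 5,729,183 in favor — approved.
Class III: 4/5 of 276478 = 221182.40, rounded up to 221183; 221,183 required, 221,228 in favor — approved.
Class IV: a majority of 15422323 is 7711162; 7,711,162 required, 7,708,342 in favor — not approved.

Not approved — the Class IV shares did not give the required vote.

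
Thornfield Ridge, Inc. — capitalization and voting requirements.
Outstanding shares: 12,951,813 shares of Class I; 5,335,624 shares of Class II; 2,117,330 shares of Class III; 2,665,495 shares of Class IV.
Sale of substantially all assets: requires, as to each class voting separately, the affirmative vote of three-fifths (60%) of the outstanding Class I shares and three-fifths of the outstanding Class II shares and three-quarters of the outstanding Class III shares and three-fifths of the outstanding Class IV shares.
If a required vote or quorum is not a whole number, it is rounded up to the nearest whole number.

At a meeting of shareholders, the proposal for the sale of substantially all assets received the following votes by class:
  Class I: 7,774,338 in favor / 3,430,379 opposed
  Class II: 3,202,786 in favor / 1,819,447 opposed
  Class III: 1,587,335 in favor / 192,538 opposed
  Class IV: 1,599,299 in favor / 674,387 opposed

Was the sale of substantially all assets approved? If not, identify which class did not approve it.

Not approved — the Class III shares did not give the required vote.

Class I: 3/5 of 12951813 = 7771087.80, rounded up to 7771088; 7,771,088 required, 7,774,338 in favor — approved.
Class II: 3/5 of 5335624 = 3201374.40, rounded up to 3201375; 3,201,375 required, 3,202,786 in favor — approved.
Class III: 3/4 of 2117330 = 1587997.50, rounded up to 1587998; 1,587,998 required, 1,587,335 in favor — not approved.
Class IV: 3/5 of 2665495 = 1599297; 1,599,297 required, 1,599,299 in favor — approved.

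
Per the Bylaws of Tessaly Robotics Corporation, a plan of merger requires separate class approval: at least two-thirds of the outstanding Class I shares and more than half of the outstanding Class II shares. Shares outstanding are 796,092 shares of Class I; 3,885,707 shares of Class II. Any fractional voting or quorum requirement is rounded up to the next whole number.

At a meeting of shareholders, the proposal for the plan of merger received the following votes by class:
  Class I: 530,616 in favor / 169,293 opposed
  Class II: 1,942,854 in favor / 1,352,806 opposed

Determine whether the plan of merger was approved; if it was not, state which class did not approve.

Not approved — the Class I shares did not give the required vote.

Class I: 2/3 of 796092 = 530728; 530,728 required, 530,616 in favor — not approved.
Class II: a majority of 3885707 is 1942854; 1,942,854 required, 1,942,854 in favor — approved.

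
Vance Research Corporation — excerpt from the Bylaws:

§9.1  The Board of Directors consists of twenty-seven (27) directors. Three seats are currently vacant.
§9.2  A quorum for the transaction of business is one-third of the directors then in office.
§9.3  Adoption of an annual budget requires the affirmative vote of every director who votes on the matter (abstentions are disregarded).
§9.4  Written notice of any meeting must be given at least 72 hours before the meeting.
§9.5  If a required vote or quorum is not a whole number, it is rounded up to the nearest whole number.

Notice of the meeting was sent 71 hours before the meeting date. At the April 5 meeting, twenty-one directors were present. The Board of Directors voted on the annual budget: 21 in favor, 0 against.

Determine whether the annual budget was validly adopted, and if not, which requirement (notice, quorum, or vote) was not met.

Notice: 71 hours given; 72 required (71 < 72). Not satisfied.
Quorum: 21 present; quorum is 8. Satisfied.
Vote: the annual budget requires the unanimous vote of the votes cast (21). Unanimous means all 21, so 21 affirmative votes are needed; 21 voted in favor. Satisfied.

Invalid — notice requirement not satisfied.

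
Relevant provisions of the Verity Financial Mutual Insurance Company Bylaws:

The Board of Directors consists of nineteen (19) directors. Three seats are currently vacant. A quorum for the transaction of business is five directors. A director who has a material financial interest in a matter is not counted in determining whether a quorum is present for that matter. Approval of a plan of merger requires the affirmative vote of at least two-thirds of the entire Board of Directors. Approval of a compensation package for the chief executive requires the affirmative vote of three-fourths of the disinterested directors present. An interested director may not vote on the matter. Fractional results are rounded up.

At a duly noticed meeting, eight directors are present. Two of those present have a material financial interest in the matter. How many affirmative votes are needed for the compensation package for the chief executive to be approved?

5

The compensation package for the chief executive requires three-fourths of the disinterested directors present (8 − 2 = 6).
3/4 of 6 = 4.50, rounded up to 5.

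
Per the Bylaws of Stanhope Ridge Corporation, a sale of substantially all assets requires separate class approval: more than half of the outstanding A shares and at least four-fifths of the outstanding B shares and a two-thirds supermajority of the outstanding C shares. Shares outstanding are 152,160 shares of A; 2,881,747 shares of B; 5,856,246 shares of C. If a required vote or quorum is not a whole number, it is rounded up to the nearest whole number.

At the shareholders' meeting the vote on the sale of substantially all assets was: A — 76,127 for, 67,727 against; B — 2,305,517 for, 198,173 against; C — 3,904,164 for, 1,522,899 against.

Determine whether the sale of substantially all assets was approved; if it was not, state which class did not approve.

A: a majority of 152160 is 76081; 76,081 required, 76,127 in favor — approved.
B: 4/5 of 2881747 = 2305397.60, rounded up to 2305398; 2,305,398 required, 2,305,517 in favor — approved.
C: 2/3 of 5856246 = 3904164; 3,904,164 required, 3,904,164 in favor — approved.

Approved — every class gave the required vote.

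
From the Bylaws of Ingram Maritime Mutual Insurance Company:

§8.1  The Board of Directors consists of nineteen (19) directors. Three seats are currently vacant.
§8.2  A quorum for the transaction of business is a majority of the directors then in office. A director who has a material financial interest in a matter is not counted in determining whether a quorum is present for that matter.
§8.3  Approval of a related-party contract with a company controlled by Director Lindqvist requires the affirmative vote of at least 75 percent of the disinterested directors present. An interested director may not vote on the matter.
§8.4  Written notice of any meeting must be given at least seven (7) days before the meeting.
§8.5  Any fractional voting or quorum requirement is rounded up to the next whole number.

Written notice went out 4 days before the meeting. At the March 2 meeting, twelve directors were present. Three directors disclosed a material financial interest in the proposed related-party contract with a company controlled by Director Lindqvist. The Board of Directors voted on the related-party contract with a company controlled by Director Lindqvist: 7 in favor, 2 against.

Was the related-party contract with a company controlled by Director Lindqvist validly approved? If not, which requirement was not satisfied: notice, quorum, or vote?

Notice: 4 days given; 7 required (4 < 7). Not satisfied.
Quorum: 12 present, but the 3 interested directors do not count, leaving 9. Quorum is 9. Satisfied.
Vote: the related-party contract with a company controlled by Director Lindqvist requires three-fourths of the disinterested directors present (12 − 3 = 9). 3/4 of 9 = 6.75, rounded up to 7, so 7 affirmative votes are needed; 7 voted in favor. Satisfied.

Invalid — notice requirement not satisfied.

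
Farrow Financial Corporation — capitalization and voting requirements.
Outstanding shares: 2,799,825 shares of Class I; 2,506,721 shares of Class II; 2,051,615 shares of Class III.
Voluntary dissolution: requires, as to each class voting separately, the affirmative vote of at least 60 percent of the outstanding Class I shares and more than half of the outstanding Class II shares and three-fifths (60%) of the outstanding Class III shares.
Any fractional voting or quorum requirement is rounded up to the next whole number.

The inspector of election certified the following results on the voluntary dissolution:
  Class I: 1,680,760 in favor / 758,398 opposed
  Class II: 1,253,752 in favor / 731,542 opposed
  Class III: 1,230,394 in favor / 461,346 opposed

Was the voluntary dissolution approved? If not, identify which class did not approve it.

Not approved — the Class III shares did not give the required vote.

Class I: 3/5 of 2799825 = 1679895; 1,679,895 required, 1,680,760 in favor — approved.
Class II: a majority of 2506721 is 1253361; 1,253,361 required, 1,253,752 in favor — approved.
Class III: 3/5 of 2051615 = 1230969; 1,230,969 required, 1,230,394 in favor — not approved.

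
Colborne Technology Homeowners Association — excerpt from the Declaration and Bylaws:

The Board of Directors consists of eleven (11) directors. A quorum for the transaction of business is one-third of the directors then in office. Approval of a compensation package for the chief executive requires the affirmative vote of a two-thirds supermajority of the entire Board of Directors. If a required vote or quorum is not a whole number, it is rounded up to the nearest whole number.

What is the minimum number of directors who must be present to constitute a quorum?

1/3 of 11 = 3.67, rounded up to 4.

4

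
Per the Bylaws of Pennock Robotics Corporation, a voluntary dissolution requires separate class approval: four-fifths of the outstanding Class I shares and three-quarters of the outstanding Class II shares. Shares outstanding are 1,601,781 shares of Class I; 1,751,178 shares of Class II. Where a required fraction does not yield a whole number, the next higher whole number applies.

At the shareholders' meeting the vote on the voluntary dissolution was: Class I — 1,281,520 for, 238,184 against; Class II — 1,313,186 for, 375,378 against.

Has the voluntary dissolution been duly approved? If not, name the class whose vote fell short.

Not approved — the Class II shares did not give the required vote.

Class I: 4/5 of 1601781 = 1281424.80, rounded up to 1281425; 1,281,425 required, 1,281,520 in favor — approved.
Class II: 3/4 of 1751178 = 1313383.50, rounded up to 1313384; 1,313,384 required, 1,313,186 in favor — not approved.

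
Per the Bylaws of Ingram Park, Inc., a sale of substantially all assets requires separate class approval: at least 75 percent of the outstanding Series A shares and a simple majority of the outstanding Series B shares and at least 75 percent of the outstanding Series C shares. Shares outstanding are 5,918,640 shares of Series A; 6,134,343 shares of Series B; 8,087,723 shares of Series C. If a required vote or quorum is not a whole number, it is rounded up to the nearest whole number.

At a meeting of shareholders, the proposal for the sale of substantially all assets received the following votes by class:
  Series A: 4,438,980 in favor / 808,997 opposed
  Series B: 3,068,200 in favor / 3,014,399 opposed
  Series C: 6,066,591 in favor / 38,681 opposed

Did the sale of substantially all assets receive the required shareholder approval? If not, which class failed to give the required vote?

Approved — every class gave the required vote.

Series A: 3/4 of 5918640 = 4438980; 4,438,980 required, 4,438,980 in favor — approved.
Series B: a majority of 6134343 is 3067172; 3,067,172 required, 3,068,200 in favor — approved.
Series C: 3/4 of 8087723 = 6065792.25, rounded up to 6065793; 6,065,793 required, 6,066,591 in favor — approved.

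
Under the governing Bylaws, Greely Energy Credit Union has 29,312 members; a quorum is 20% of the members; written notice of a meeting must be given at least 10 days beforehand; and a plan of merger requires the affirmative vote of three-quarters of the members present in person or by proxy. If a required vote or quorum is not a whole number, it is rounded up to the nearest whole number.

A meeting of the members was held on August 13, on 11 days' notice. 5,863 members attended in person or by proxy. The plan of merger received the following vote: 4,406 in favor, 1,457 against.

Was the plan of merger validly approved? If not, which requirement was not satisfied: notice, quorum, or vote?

Valid — all requirements satisfied.

Notice: 11 days given; 10 required. Satisfied.
Quorum: 20% of 29,312 = 5,862.40, rounded up to 5,863; 5,863 present. Satisfied.
Vote: requires three-fourths of those present (5,863); 3/4 of 5863 = 4397.25, rounded up to 4398, so 4,398 needed; 4,406 in favor. Satisfied.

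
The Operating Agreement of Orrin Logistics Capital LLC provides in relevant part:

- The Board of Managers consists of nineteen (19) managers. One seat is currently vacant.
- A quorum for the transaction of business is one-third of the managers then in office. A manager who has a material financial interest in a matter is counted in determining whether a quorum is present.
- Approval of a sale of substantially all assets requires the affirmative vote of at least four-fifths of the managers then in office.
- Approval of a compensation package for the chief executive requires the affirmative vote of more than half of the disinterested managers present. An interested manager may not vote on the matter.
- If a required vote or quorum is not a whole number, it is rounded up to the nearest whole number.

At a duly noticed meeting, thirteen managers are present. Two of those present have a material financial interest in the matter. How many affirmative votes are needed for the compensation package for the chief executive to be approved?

The compensation package for the chief executive requires a majority of the disinterested managers present (13 − 2 = 11).
A majority of 11 is 6.

6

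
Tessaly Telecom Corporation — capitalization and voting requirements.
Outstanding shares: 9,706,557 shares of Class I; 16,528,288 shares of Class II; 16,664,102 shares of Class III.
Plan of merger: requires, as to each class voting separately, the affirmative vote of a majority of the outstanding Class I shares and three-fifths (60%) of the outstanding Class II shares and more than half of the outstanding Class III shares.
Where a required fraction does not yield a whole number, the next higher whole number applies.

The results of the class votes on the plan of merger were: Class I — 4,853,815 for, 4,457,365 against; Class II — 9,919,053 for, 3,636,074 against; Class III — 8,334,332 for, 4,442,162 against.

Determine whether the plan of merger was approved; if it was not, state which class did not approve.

Approved — every class gave the required vote.

Class I: a majority of 9706557 is 4853279; 4,853,279 required, 4,853,815 in favor — approved.
Class II: 3/5 of 16528288 = 9916972.80, rounded up to 9916973; 9,916,973 required, 9,919,053 in favor — approved.
Class III: a majority of 16664102 is 8332052; 8,332,052 required, 8,334,332 in favor — approved.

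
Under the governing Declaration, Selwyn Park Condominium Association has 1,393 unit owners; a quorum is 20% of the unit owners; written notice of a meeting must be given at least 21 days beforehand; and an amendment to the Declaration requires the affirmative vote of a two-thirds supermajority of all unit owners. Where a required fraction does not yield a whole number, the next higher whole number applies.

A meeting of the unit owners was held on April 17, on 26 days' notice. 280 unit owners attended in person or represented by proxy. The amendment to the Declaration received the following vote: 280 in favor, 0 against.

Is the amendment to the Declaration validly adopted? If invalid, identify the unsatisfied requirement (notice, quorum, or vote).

Invalid — vote requirement not satisfied.

Notice: 26 days given; 21 required. Satisfied.
Quorum: 20% of 1,393 = 278.60, rounded up to 279; 280 present. Satisfied.
Vote: requires two-thirds of all unit owners (1,393); 2/3 of 1393 = 928.67, rounded up to 929, so 929 needed; 280 in favor. Not satisfied.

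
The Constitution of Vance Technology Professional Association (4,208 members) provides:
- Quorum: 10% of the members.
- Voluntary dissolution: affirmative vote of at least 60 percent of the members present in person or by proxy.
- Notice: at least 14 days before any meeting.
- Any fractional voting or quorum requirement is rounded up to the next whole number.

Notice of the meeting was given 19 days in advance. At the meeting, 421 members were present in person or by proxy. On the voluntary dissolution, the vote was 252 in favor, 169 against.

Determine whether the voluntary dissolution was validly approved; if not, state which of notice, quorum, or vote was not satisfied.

Notice: 19 days given; 14 required. Satisfied.
Quorum: 10% of 4,208 = 420.80, rounded up to 421; 421 present. Satisfied.
Vote: requires three-fifths of those present (421); 3/5 of 421 = 252.60, rounded up to 253, so 253 needed; 252 in favor. Not satisfied.

Invalid — vote requirement not satisfied.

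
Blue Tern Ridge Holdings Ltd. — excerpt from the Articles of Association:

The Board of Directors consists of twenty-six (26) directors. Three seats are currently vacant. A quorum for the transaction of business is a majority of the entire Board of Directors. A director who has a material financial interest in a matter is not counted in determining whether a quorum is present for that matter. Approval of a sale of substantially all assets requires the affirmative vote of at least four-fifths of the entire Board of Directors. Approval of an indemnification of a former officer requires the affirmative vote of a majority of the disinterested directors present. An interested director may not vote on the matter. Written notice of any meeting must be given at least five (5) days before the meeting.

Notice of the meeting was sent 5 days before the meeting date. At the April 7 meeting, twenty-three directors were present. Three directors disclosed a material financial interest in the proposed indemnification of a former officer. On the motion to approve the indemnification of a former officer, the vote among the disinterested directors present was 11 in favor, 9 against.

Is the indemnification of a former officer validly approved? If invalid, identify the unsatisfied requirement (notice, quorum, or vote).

Valid — all requirements satisfied.

Notice: 5 days given; 5 required (5 ≥ 5). Satisfied.
Quorum: 23 present, but the 3 interested directors do not count, leaving 20. Quorum is 14. Satisfied.
Vote: the indemnification of a former officer requires a majority of the disinterested directors present (23 − 3 = 20). A majority of 20 is 11, so 11 affirmative votes are needed; 11 voted in favor. Satisfied.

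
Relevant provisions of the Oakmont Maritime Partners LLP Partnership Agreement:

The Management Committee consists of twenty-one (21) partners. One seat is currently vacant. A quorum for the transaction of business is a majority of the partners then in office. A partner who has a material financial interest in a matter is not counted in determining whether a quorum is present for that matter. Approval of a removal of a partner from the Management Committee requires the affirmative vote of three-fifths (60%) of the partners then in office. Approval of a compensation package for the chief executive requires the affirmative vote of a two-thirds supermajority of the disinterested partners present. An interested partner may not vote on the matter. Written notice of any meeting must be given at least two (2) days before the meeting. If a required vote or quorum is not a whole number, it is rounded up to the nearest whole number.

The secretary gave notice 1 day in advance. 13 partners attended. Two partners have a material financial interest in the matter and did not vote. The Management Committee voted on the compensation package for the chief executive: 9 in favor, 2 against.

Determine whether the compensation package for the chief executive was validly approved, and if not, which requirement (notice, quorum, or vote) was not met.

Invalid — notice requirement not satisfied.

Notice: 1 day given; 2 required (1 < 2). Not satisfied.
Quorum: 13 present, but the 2 interested partners do not count, leaving 11. Quorum is 11. Satisfied.
Vote: the compensation package for the chief executive requires two-thirds of the disinterested partners present (13 − 2 = 11). 2/3 of 11 = 7.33, rounded up to 8, so 8 affirmative votes are needed; 9 voted in favor. Satisfied.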